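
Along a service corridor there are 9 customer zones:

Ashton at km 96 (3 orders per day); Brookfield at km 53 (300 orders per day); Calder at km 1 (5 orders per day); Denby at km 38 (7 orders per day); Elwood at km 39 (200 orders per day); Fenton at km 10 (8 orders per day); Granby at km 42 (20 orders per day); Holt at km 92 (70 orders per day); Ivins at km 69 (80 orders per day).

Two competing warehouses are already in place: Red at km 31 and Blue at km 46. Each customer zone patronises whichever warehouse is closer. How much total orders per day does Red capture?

20

The indifferent point is the midpoint (31+46)/2 = 38.5; customer zones left of it (closer to Red at 31) go to Red, those right go to Blue.
  Calder at 1 (w=5) → Red
  Fenton at 10 (w=8) → Red
  Denby at 38 (w=7) → Red
  Elwood at 39 (w=200) → Blue
  Granby at 42 (w=20) → Blue
  Brookfield at 53 (w=300) → Blue
  Ivins at 69 (w=80) → Blue
  Holt at 92 (w=70) → Blue
  Ashton at 96 (w=3) → Blue
Red captures 20; Blue captures 673.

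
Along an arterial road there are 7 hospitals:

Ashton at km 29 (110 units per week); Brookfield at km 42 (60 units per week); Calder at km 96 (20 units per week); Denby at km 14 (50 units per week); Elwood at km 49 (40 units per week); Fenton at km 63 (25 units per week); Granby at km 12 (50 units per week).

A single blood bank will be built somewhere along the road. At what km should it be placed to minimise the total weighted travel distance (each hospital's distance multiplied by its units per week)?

For a sum of weighted absolute distances on a line, the optimum is the weighted median (not the mean). Total weight W = 355; half-weight = 177.5.
Sort by position and accumulate weight:
  km 12 (Granby, w=50) → cum 50
  km 14 (Denby, w=50) → cum 100
  km 29 (Ashton, w=110) → cum 210  ≥ 177.5 → median here
  km 42 (Brookfield, w=60) → cum 270
  km 49 (Elwood, w=40) → cum 310
  km 63 (Fenton, w=25) → cum 335
  km 96 (Calder, w=20) → cum 355
Optimal location: km 29.

x = 29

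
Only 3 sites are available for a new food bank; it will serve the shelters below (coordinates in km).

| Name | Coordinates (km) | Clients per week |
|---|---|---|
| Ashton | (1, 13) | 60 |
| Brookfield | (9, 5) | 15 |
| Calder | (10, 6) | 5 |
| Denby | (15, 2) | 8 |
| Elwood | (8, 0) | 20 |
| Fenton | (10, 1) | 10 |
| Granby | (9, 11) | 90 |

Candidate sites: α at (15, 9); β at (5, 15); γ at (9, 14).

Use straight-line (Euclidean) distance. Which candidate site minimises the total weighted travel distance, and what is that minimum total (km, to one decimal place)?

Total weighted distance at each candidate:
  α (15, 9): total = 1958.5
  β (5, 15): total = 1576.3
  γ (9, 14): total = 1447.5
Minimum is at γ with total 1447.5 km.

γ, total 1447.5 km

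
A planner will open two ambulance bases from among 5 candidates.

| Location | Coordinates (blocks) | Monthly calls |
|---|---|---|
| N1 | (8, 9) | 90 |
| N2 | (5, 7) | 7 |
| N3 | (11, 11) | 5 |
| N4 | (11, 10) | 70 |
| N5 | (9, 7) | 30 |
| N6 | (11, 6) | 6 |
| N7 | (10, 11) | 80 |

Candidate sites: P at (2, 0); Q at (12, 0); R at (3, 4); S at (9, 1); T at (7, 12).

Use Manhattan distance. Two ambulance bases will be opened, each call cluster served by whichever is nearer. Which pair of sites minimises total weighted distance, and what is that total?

Evaluate every pair (each demand assigned to the nearer of the two):
  {S, T}: total = 1396
  {Q, T}: total = 1426
  {R, T}: total = 1430
  {P, T}: total = 1444
  {R, S}: total = 2777
  {P, S}: total = 2812
  {Q, S}: total = 2812
  {Q, R}: total = 3117
  {P, R}: total = 3440
  {P, Q}: total = 3452
Best pair: {S, T} with total 1396.

{S, T}, total 1396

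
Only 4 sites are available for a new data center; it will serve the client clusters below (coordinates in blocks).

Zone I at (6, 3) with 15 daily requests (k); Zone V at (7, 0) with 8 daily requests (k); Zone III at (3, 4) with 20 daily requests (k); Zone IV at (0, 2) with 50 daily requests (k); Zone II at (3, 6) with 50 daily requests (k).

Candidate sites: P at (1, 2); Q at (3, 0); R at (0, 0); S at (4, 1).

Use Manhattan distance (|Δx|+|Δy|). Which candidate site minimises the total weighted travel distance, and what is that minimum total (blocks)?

P, total 584 blocks

Total weighted distance at each candidate:
  P (1, 2): total = 584
  Q (3, 0): total = 752
  R (0, 0): total = 881
  S (4, 1): total = 722
Minimum is at P with total 584 blocks.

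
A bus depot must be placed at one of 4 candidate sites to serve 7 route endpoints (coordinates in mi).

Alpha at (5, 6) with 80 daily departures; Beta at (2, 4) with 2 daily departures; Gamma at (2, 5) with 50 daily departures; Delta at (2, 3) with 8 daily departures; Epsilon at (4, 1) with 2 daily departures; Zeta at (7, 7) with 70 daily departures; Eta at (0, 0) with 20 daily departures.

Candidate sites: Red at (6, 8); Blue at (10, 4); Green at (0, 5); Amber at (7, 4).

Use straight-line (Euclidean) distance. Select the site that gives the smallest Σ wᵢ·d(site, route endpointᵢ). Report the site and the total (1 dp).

Total weighted distance at each candidate:
  Red (6, 8): total = 805.0
  Blue (10, 4): total = 1440.2
  Green (0, 5): total = 1155.9
  Amber (7, 4): total = 911.7
Minimum is at Red with total 805.0 mi.

Red, total 805.0 mi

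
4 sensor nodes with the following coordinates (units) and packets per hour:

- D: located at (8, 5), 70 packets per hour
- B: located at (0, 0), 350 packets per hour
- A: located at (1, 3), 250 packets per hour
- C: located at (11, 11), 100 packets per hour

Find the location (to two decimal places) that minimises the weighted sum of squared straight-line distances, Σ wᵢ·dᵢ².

(2.48, 2.86)

The minimiser of Σwᵢ‖p−pᵢ‖² is the weighted centroid p* = (Σwᵢpᵢ)/(Σwᵢ).
Σwᵢ = 770.
Σwᵢxᵢ = 70·8 + 350·0 + 250·1 + 100·11 = 1910.
Σwᵢyᵢ = 70·5 + 350·0 + 250·3 + 100·11 = 2200.
x* = 1910/770 = 2.48, y* = 2200/770 = 2.86.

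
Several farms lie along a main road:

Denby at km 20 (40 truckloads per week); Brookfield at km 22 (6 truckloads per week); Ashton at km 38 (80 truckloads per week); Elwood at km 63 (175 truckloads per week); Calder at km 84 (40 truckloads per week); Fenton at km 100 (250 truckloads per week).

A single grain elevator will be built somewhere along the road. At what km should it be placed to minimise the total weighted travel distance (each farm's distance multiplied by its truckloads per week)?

x = 63

For a sum of weighted absolute distances on a line, the optimum is the weighted median (not the mean). Total weight W = 591; half-weight = 295.5.
Sort by position and accumulate weight:
  km 20 (Denby, w=40) → cum 40
  km 22 (Brookfield, w=6) → cum 46
  km 38 (Ashton, w=80) → cum 126
  km 63 (Elwood, w=175) → cum 301  ≥ 295.5 → median here
  km 84 (Calder, w=40) → cum 341
  km 100 (Fenton, w=250) → cum 591
Optimal location: km 63.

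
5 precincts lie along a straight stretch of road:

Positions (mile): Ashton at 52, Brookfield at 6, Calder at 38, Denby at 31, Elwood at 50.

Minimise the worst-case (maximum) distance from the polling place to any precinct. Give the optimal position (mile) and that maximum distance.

The 1-center on a line is the midpoint of the two extreme points: leftmost at 6, rightmost at 52.
Optimal location = (6 + 52)/2 = 29; maximum distance = (52 − 6)/2 = 23.

location 29, max distance 23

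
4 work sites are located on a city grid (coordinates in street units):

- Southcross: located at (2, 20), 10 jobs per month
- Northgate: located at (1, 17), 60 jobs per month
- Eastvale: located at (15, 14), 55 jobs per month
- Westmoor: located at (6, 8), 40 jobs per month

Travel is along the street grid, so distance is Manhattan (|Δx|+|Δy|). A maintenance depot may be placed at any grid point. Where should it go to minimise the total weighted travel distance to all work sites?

(6, 14)

Manhattan distance separates: Σwᵢ(|x−xᵢ|+|y−yᵢ|) = Σwᵢ|x−xᵢ| + Σwᵢ|y−yᵢ|, so x and y are optimised independently as 1-D weighted medians.
Total weight W = 165; half = 82.5.
x-coordinate, sorted with cumulative weight:
  x=1 (Northgate, w=60) cum 60
  x=2 (Southcross, w=10) cum 70
  x=6 (Westmoor, w=40) cum 110  ← median
  x=15 (Eastvale, w=55) cum 165
⇒ x* = 6
y-coordinate, sorted with cumulative weight:
  y=8 (Westmoor, w=40) cum 40
  y=14 (Eastvale, w=55) cum 95  ← median
  y=17 (Northgate, w=60) cum 155
  y=20 (Southcross, w=10) cum 165
⇒ y* = 14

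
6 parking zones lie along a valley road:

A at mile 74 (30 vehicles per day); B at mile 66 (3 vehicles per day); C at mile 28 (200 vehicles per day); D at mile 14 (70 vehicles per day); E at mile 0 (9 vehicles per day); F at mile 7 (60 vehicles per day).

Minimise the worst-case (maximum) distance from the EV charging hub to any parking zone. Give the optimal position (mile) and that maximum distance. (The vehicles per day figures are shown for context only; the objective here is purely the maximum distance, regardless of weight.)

The 1-center on a line is the midpoint of the two extreme points: leftmost at 0, rightmost at 74.
Optimal location = (0 + 74)/2 = 37; maximum distance = (74 − 0)/2 = 37.

location 37, max distance 37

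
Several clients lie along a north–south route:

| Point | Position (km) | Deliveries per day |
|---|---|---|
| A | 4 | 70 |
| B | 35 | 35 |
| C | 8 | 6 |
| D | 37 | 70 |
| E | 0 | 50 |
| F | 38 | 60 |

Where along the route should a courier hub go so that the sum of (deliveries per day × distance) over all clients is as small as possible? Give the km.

x = 35

For a sum of weighted absolute distances on a line, the optimum is the weighted median (not the mean). Total weight W = 291; half-weight = 145.5.
Sort by position and accumulate weight:
  km 0 (E, w=50) → cum 50
  km 4 (A, w=70) → cum 120
  km 8 (C, w=6) → cum 126
  km 35 (B, w=35) → cum 161  ≥ 145.5 → median here
  km 37 (D, w=70) → cum 231
  km 38 (F, w=60) → cum 291
Optimal location: km 35.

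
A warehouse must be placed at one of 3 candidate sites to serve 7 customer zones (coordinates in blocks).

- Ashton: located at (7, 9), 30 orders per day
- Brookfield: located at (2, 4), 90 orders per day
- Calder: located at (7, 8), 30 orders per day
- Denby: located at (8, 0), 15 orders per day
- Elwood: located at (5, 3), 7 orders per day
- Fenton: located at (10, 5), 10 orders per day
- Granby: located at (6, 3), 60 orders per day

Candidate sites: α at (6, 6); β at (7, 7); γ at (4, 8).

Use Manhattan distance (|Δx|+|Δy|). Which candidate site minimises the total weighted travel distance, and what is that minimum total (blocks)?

Total weighted distance at each candidate:
  α (6, 6): total = 1128
  β (7, 7): total = 1322
  γ (4, 8): total = 1482
Minimum is at α with total 1128 blocks.

α, total 1128 blocks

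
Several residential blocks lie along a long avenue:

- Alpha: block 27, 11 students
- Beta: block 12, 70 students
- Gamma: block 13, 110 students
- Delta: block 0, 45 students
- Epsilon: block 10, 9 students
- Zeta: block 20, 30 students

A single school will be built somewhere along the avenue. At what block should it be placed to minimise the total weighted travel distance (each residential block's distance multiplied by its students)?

For a sum of weighted absolute distances on a line, the optimum is the weighted median (not the mean). Total weight W = 275; half-weight = 137.5.
Sort by position and accumulate weight:
  block 0 (Delta, w=45) → cum 45
  block 10 (Epsilon, w=9) → cum 54
  block 12 (Beta, w=70) → cum 124
  block 13 (Gamma, w=110) → cum 234  ≥ 137.5 → median here
  block 20 (Zeta, w=30) → cum 264
  block 27 (Alpha, w=11) → cum 275
Optimal location: block 13.

x = 13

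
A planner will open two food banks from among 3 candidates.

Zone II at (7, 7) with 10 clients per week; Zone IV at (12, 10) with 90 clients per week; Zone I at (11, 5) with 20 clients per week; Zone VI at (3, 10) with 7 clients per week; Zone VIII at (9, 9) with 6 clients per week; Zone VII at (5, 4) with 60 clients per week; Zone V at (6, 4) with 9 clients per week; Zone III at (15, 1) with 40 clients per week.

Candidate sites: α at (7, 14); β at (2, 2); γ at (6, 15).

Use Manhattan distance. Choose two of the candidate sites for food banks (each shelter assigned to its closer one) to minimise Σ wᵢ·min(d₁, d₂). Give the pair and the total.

{α, β}, total 2132

Evaluate every pair (each demand assigned to the nearer of the two):
  {α, β}: total = 2132
  {β, γ}: total = 2344
  {α, γ}: total = 2897
Best pair: {α, β} with total 2132.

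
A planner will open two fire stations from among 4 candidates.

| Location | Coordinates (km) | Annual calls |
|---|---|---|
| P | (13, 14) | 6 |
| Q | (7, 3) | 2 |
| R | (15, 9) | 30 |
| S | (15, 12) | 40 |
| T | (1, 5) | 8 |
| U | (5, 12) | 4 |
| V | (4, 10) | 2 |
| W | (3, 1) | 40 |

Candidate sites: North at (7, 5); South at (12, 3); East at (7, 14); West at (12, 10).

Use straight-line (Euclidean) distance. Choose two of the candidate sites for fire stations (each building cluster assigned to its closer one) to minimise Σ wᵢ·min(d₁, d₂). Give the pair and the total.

Evaluate every pair (each demand assigned to the nearer of the two):
  {North, West}: total = 582.9
  {South, West}: total = 777.2
  {East, West}: total = 898.0
  {North, East}: total = 933.8
  {North, South}: total = 964.7
  {South, East}: total = 1053.7
Best pair: {North, West} with total 582.9.

{North, West}, total 582.9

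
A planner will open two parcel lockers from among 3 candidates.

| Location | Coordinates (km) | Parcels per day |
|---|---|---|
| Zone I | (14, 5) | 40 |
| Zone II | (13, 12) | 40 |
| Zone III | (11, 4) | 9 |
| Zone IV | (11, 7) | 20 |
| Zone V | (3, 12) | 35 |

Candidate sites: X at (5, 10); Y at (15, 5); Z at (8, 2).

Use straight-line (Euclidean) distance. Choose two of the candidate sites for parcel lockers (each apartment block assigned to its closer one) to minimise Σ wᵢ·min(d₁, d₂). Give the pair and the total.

{X, Y}, total 556.8

Evaluate every pair (each demand assigned to the nearer of the two):
  {X, Y}: total = 556.8
  {Y, Z}: total = 844.4
  {X, Z}: total = 846.2
Best pair: {X, Y} with total 556.8.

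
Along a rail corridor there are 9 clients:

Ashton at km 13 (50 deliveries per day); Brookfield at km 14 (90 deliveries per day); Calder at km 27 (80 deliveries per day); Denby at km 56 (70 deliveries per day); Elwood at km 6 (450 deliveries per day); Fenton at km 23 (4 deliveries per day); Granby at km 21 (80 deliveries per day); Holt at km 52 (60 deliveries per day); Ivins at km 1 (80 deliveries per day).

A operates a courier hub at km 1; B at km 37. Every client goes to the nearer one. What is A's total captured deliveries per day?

670

The indifferent point is the midpoint (1+37)/2 = 19; clients left of it (closer to A at 1) go to A, those right go to B.
  Ivins at 1 (w=80) → A
  Elwood at 6 (w=450) → A
  Ashton at 13 (w=50) → A
  Brookfield at 14 (w=90) → A
  Granby at 21 (w=80) → B
  Fenton at 23 (w=4) → B
  Calder at 27 (w=80) → B
  Holt at 52 (w=60) → B
  Denby at 56 (w=70) → B
A captures 670; B captures 294.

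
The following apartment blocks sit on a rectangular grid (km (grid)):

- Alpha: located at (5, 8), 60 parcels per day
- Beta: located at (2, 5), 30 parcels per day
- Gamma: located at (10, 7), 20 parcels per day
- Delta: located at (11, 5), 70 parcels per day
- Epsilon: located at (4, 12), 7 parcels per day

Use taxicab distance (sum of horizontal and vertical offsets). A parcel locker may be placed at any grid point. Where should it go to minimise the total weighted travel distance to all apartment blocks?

(5, 5)

Manhattan distance separates: Σwᵢ(|x−xᵢ|+|y−yᵢ|) = Σwᵢ|x−xᵢ| + Σwᵢ|y−yᵢ|, so x and y are optimised independently as 1-D weighted medians.
Total weight W = 187; half = 93.5.
x-coordinate, sorted with cumulative weight:
  x=2 (Beta, w=30) cum 30
  x=4 (Epsilon, w=7) cum 37
  x=5 (Alpha, w=60) cum 97  ← median
  x=10 (Gamma, w=20) cum 117
  x=11 (Delta, w=70) cum 187
⇒ x* = 5
y-coordinate, sorted with cumulative weight:
  y=5 (Beta, w=30) cum 30
  y=5 (Delta, w=70) cum 100  ← median
  y=7 (Gamma, w=20) cum 120
  y=8 (Alpha, w=60) cum 180
  y=12 (Epsilon, w=7) cum 187
⇒ y* = 5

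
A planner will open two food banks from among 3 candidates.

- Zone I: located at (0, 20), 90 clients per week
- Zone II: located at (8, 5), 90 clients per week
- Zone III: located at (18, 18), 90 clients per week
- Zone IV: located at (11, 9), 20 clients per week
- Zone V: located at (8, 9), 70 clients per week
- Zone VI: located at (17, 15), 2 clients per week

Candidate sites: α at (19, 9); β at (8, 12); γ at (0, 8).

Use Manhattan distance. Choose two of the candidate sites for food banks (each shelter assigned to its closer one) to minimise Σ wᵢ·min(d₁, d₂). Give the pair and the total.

Evaluate every pair (each demand assigned to the nearer of the two):
  {α, β}: total = 3316
  {β, γ}: total = 3504
  {α, γ}: total = 3776
Best pair: {α, β} with total 3316.

{α, β}, total 3316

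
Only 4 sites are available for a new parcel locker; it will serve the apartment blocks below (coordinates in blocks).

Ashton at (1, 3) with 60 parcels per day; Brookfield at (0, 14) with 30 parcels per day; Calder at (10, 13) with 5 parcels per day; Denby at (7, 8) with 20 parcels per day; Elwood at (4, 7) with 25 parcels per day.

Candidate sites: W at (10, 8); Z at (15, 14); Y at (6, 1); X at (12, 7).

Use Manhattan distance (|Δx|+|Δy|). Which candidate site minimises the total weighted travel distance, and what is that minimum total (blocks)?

Y, total 1430 blocks

Total weighted distance at each candidate:
  W (10, 8): total = 1580
  Z (15, 14): total = 2710
  Y (6, 1): total = 1430
  X (12, 7): total = 1830
Minimum is at Y with total 1430 blocks.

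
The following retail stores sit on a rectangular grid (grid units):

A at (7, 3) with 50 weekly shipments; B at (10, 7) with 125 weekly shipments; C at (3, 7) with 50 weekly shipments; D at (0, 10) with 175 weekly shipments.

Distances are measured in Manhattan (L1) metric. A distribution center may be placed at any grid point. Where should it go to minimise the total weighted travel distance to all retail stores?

(3, 7)

Manhattan distance separates: Σwᵢ(|x−xᵢ|+|y−yᵢ|) = Σwᵢ|x−xᵢ| + Σwᵢ|y−yᵢ|, so x and y are optimised independently as 1-D weighted medians.
Total weight W = 400; half = 200.
x-coordinate, sorted with cumulative weight:
  x=0 (D, w=175) cum 175
  x=3 (C, w=50) cum 225  ← median
  x=7 (A, w=50) cum 275
  x=10 (B, w=125) cum 400
⇒ x* = 3
y-coordinate, sorted with cumulative weight:
  y=3 (A, w=50) cum 50
  y=7 (B, w=125) cum 175
  y=7 (C, w=50) cum 225  ← median
  y=10 (D, w=175) cum 400
⇒ y* = 7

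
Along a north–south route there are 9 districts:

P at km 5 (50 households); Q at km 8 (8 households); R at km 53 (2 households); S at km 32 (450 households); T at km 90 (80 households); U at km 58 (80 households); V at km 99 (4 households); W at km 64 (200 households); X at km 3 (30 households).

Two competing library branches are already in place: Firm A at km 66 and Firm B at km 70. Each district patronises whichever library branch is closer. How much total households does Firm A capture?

The indifferent point is the midpoint (66+70)/2 = 68; districts left of it (closer to Firm A at 66) go to Firm A, those right go to Firm B.
  X at 3 (w=30) → Firm A
  P at 5 (w=50) → Firm A
  Q at 8 (w=8) → Firm A
  S at 32 (w=450) → Firm A
  R at 53 (w=2) → Firm A
  U at 58 (w=80) → Firm A
  W at 64 (w=200) → Firm A
  T at 90 (w=80) → Firm B
  V at 99 (w=4) → Firm B
Firm A captures 820; Firm B captures 84.

820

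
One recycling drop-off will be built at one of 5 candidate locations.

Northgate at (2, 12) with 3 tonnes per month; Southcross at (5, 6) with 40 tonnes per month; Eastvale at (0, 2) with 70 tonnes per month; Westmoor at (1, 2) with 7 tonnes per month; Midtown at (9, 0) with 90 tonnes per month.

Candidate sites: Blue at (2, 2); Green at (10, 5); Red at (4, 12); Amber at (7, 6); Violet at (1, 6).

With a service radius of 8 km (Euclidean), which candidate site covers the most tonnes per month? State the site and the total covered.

Blue, covering 207

Coverage radius r = 8 km; a point is covered iff (Δx)²+(Δy)² ≤ 8² = 64.
  Blue (2, 2): covers {Southcross, Eastvale, Westmoor, Midtown} → 207
  Green (10, 5): covers {Southcross, Midtown} → 130
  Red (4, 12): covers {Northgate, Southcross} → 43
  Amber (7, 6): covers {Northgate, Southcross, Westmoor, Midtown} → 140
  Violet (1, 6): covers {Northgate, Southcross, Eastvale, Westmoor} → 120
Maximum coverage at Blue: 207 tonnes per month.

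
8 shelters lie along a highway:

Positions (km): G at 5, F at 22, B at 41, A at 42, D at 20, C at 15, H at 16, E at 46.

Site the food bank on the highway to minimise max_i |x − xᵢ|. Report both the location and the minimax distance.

The 1-center on a line is the midpoint of the two extreme points: leftmost at 5, rightmost at 46.
Optimal location = (5 + 46)/2 = 25.5; maximum distance = (46 − 5)/2 = 20.5.

location 25.5, max distance 20.5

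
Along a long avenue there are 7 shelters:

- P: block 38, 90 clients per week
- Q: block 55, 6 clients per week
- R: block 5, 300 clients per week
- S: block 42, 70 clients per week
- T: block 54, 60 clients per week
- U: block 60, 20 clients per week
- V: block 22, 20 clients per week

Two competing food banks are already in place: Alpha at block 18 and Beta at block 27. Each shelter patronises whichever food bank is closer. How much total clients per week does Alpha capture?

320

The indifferent point is the midpoint (18+27)/2 = 22.5; shelters left of it (closer to Alpha at 18) go to Alpha, those right go to Beta.
  R at 5 (w=300) → Alpha
  V at 22 (w=20) → Alpha
  P at 38 (w=90) → Beta
  S at 42 (w=70) → Beta
  T at 54 (w=60) → Beta
  Q at 55 (w=6) → Beta
  U at 60 (w=20) → Beta
Alpha captures 320; Beta captures 246.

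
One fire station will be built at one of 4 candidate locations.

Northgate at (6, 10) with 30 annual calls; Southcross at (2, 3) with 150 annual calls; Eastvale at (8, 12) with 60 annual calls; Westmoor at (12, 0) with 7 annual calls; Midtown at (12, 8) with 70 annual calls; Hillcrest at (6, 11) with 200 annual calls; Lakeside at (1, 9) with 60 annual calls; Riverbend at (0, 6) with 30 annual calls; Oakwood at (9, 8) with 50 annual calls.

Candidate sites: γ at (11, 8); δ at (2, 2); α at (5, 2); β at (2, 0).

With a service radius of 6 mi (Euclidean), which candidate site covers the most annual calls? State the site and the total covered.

Coverage radius r = 6 mi; a point is covered iff (Δx)²+(Δy)² ≤ 6² = 36.
  γ (11, 8): covers {Northgate, Eastvale, Midtown, Hillcrest, Oakwood} → 410
  δ (2, 2): covers {Southcross, Riverbend} → 180
  α (5, 2): covers {Southcross} → 150
  β (2, 0): covers {Southcross} → 150
Maximum coverage at γ: 410 annual calls.

γ, covering 410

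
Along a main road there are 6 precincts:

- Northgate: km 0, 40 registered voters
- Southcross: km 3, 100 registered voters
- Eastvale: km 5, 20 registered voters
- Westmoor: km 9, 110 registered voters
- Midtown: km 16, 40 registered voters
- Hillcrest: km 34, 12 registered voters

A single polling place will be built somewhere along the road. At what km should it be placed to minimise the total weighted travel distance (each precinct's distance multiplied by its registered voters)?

For a sum of weighted absolute distances on a line, the optimum is the weighted median (not the mean). Total weight W = 322; half-weight = 161.
Sort by position and accumulate weight:
  km 0 (Northgate, w=40) → cum 40
  km 3 (Southcross, w=100) → cum 140
  km 5 (Eastvale, w=20) → cum 160
  km 9 (Westmoor, w=110) → cum 270  ≥ 161 → median here
  km 16 (Midtown, w=40) → cum 310
  km 34 (Hillcrest, w=12) → cum 322
Optimal location: km 9.

x = 9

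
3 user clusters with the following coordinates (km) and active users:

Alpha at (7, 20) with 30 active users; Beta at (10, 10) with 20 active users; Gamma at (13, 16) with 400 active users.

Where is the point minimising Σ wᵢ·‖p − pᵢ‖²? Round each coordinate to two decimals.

(12.47, 16.00)

The minimiser of Σwᵢ‖p−pᵢ‖² is the weighted centroid p* = (Σwᵢpᵢ)/(Σwᵢ).
Σwᵢ = 450.
Σwᵢxᵢ = 30·7 + 20·10 + 400·13 = 5610.
Σwᵢyᵢ = 30·20 + 20·10 + 400·16 = 7200.
x* = 5610/450 = 12.47, y* = 7200/450 = 16.00.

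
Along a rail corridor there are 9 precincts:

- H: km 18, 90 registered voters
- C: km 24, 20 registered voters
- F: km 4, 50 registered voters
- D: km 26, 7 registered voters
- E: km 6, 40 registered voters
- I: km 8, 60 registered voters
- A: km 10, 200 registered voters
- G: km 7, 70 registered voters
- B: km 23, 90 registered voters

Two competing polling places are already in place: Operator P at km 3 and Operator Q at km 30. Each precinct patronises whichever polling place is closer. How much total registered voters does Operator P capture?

The indifferent point is the midpoint (3+30)/2 = 16.5; precincts left of it (closer to Operator P at 3) go to Operator P, those right go to Operator Q.
  F at 4 (w=50) → Operator P
  E at 6 (w=40) → Operator P
  G at 7 (w=70) → Operator P
  I at 8 (w=60) → Operator P
  A at 10 (w=200) → Operator P
  H at 18 (w=90) → Operator Q
  B at 23 (w=90) → Operator Q
  C at 24 (w=20) → Operator Q
  D at 26 (w=7) → Operator Q
Operator P captures 420; Operator Q captures 207.

420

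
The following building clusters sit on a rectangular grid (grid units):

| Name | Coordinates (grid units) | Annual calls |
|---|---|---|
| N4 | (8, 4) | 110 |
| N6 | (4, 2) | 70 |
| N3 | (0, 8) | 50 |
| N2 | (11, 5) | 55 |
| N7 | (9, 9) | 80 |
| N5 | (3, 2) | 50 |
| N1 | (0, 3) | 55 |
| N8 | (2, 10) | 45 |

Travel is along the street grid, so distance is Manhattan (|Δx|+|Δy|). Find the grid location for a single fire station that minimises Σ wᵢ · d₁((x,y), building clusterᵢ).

Manhattan distance separates: Σwᵢ(|x−xᵢ|+|y−yᵢ|) = Σwᵢ|x−xᵢ| + Σwᵢ|y−yᵢ|, so x and y are optimised independently as 1-D weighted medians.
Total weight W = 515; half = 257.5.
x-coordinate, sorted with cumulative weight:
  x=0 (N3, w=50) cum 50
  x=0 (N1, w=55) cum 105
  x=2 (N8, w=45) cum 150
  x=3 (N5, w=50) cum 200
  x=4 (N6, w=70) cum 270  ← median
  x=8 (N4, w=110) cum 380
  x=9 (N7, w=80) cum 460
  x=11 (N2, w=55) cum 515
⇒ x* = 4
y-coordinate, sorted with cumulative weight:
  y=2 (N6, w=70) cum 70
  y=2 (N5, w=50) cum 120
  y=3 (N1, w=55) cum 175
  y=4 (N4, w=110) cum 285  ← median
  y=5 (N2, w=55) cum 340
  y=8 (N3, w=50) cum 390
  y=9 (N7, w=80) cum 470
  y=10 (N8, w=45) cum 515
⇒ y* = 4

(4, 4)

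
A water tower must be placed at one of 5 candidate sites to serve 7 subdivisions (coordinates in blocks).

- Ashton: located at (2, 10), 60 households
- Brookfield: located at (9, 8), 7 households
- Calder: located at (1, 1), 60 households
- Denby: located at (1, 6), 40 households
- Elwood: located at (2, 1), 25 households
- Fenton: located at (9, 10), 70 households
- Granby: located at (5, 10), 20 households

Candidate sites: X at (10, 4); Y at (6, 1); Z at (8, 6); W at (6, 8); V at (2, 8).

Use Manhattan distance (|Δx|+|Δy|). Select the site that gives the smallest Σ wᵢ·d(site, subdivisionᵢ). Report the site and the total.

Total weighted distance at each candidate:
  X (10, 4): total = 3020
  Y (6, 1): total = 2690
  Z (8, 6): total = 2386
  W (6, 8): total = 2066
  V (2, 8): total = 1674
Minimum is at V with total 1674 blocks.

V, total 1674 blocks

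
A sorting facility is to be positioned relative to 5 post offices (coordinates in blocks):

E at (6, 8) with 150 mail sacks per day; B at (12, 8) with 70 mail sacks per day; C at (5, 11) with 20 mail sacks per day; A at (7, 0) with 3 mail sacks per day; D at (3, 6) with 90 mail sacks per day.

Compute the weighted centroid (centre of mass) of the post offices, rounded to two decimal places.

(6.40, 7.57)

The minimiser of Σwᵢ‖p−pᵢ‖² is the weighted centroid p* = (Σwᵢpᵢ)/(Σwᵢ).
Σwᵢ = 333.
Σwᵢxᵢ = 150·6 + 70·12 + 20·5 + 3·7 + 90·3 = 2131.
Σwᵢyᵢ = 150·8 + 70·8 + 20·11 + 3·0 + 90·6 = 2520.
x* = 2131/333 = 6.40, y* = 2520/333 = 7.57.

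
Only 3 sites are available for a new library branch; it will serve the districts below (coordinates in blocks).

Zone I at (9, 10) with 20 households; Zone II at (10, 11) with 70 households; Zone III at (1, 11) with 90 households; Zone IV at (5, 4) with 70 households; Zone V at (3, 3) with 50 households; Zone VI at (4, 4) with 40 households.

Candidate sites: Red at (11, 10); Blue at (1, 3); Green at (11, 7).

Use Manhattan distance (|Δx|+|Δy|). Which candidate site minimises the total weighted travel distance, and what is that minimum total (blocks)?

Blue, total 2820 blocks

Total weighted distance at each candidate:
  Red (11, 10): total = 3280
  Blue (1, 3): total = 2820
  Green (11, 7): total = 3340
Minimum is at Blue with total 2820 blocks.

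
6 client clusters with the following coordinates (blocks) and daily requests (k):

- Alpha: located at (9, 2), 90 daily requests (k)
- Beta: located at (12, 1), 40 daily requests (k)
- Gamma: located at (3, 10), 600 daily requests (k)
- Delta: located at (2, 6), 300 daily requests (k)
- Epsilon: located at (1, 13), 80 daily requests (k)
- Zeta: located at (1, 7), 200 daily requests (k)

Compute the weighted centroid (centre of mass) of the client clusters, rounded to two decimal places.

The minimiser of Σwᵢ‖p−pᵢ‖² is the weighted centroid p* = (Σwᵢpᵢ)/(Σwᵢ).
Σwᵢ = 1310.
Σwᵢxᵢ = 90·9 + 40·12 + 600·3 + 300·2 + 80·1 + 200·1 = 3970.
Σwᵢyᵢ = 90·2 + 40·1 + 600·10 + 300·6 + 80·13 + 200·7 = 10460.
x* = 3970/1310 = 3.03, y* = 10460/1310 = 7.98.

(3.03, 7.98)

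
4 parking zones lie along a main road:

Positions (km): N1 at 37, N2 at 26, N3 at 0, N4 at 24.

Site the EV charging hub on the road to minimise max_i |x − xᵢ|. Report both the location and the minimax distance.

location 18.5, max distance 18.5

The 1-center on a line is the midpoint of the two extreme points: leftmost at 0, rightmost at 37.
Optimal location = (0 + 37)/2 = 18.5; maximum distance = (37 − 0)/2 = 18.5.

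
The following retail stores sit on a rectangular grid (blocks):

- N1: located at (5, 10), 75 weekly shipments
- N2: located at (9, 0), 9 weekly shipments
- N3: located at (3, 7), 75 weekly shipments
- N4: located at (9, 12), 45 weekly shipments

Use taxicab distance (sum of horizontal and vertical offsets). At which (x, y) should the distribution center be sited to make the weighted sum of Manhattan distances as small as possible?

Manhattan distance separates: Σwᵢ(|x−xᵢ|+|y−yᵢ|) = Σwᵢ|x−xᵢ| + Σwᵢ|y−yᵢ|, so x and y are optimised independently as 1-D weighted medians.
Total weight W = 204; half = 102.
x-coordinate, sorted with cumulative weight:
  x=3 (N3, w=75) cum 75
  x=5 (N1, w=75) cum 150  ← median
  x=9 (N2, w=9) cum 159
  x=9 (N4, w=45) cum 204
⇒ x* = 5
y-coordinate, sorted with cumulative weight:
  y=0 (N2, w=9) cum 9
  y=7 (N3, w=75) cum 84
  y=10 (N1, w=75) cum 159  ← median
  y=12 (N4, w=45) cum 204
⇒ y* = 10

(5, 10)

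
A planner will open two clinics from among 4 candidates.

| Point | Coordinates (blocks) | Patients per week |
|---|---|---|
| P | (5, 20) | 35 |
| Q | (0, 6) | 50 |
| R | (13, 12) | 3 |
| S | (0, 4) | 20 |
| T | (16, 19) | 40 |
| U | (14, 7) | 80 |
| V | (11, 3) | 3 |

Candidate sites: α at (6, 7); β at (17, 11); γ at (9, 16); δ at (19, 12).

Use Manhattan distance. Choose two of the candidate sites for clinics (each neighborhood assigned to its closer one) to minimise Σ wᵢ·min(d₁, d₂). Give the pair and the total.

Evaluate every pair (each demand assigned to the nearer of the two):
  {α, γ}: total = 1901
  {α, β}: total = 1982
  {α, δ}: total = 2105
  {β, γ}: total = 2627
  {γ, δ}: total = 2913
  {β, δ}: total = 3292
Best pair: {α, γ} with total 1901.

{α, γ}, total 1901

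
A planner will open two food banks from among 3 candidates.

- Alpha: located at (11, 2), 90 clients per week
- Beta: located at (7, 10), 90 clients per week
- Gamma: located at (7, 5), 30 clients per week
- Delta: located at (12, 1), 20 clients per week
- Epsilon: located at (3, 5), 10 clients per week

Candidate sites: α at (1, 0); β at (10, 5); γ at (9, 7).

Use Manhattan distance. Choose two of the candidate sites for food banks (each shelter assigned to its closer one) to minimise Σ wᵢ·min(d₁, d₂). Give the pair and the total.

{β, γ}, total 1090

Evaluate every pair (each demand assigned to the nearer of the two):
  {β, γ}: total = 1090
  {α, β}: total = 1360
  {α, γ}: total = 1450
Best pair: {β, γ} with total 1090.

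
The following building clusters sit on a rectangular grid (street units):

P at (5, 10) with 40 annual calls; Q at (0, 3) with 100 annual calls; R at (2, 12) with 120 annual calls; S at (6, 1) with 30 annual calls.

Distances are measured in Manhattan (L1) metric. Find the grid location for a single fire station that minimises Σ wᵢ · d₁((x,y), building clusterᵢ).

Manhattan distance separates: Σwᵢ(|x−xᵢ|+|y−yᵢ|) = Σwᵢ|x−xᵢ| + Σwᵢ|y−yᵢ|, so x and y are optimised independently as 1-D weighted medians.
Total weight W = 290; half = 145.
x-coordinate, sorted with cumulative weight:
  x=0 (Q, w=100) cum 100
  x=2 (R, w=120) cum 220  ← median
  x=5 (P, w=40) cum 260
  x=6 (S, w=30) cum 290
⇒ x* = 2
y-coordinate, sorted with cumulative weight:
  y=1 (S, w=30) cum 30
  y=3 (Q, w=100) cum 130
  y=10 (P, w=40) cum 170  ← median
  y=12 (R, w=120) cum 290
⇒ y* = 10

(2, 10)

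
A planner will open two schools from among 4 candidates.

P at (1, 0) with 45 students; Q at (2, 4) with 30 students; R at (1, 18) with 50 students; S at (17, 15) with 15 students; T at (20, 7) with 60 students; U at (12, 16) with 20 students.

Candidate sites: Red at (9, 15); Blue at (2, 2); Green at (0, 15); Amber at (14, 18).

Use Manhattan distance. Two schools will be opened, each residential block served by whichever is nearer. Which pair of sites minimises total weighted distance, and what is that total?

{Blue, Amber}, total 2035

Evaluate every pair (each demand assigned to the nearer of the two):
  {Blue, Amber}: total = 2035
  {Red, Blue}: total = 2085
  {Blue, Green}: total = 2290
  {Green, Amber}: total = 2500
  {Red, Green}: total = 2650
  {Red, Amber}: total = 3315
Best pair: {Blue, Amber} with total 2035.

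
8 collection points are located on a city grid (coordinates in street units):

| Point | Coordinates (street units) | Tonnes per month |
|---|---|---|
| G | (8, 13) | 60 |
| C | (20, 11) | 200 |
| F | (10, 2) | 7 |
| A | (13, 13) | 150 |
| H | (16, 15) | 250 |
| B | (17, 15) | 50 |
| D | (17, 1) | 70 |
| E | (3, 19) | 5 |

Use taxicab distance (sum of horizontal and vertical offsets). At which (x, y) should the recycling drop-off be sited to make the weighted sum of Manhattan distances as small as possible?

Manhattan distance separates: Σwᵢ(|x−xᵢ|+|y−yᵢ|) = Σwᵢ|x−xᵢ| + Σwᵢ|y−yᵢ|, so x and y are optimised independently as 1-D weighted medians.
Total weight W = 792; half = 396.
x-coordinate, sorted with cumulative weight:
  x=3 (E, w=5) cum 5
  x=8 (G, w=60) cum 65
  x=10 (F, w=7) cum 72
  x=13 (A, w=150) cum 222
  x=16 (H, w=250) cum 472  ← median
  x=17 (B, w=50) cum 522
  x=17 (D, w=70) cum 592
  x=20 (C, w=200) cum 792
⇒ x* = 16
y-coordinate, sorted with cumulative weight:
  y=1 (D, w=70) cum 70
  y=2 (F, w=7) cum 77
  y=11 (C, w=200) cum 277
  y=13 (G, w=60) cum 337
  y=13 (A, w=150) cum 487  ← median
  y=15 (H, w=250) cum 737
  y=15 (B, w=50) cum 787
  y=19 (E, w=5) cum 792
⇒ y* = 13

(16, 13)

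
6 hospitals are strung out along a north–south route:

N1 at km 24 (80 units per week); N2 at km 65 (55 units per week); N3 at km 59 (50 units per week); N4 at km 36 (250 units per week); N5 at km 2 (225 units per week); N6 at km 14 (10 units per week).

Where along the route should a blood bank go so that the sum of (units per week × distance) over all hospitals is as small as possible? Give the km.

x = 36

For a sum of weighted absolute distances on a line, the optimum is the weighted median (not the mean). Total weight W = 670; half-weight = 335.
Sort by position and accumulate weight:
  km 2 (N5, w=225) → cum 225
  km 14 (N6, w=10) → cum 235
  km 24 (N1, w=80) → cum 315
  km 36 (N4, w=250) → cum 565  ≥ 335 → median here
  km 59 (N3, w=50) → cum 615
  km 65 (N2, w=55) → cum 670
Optimal location: km 36.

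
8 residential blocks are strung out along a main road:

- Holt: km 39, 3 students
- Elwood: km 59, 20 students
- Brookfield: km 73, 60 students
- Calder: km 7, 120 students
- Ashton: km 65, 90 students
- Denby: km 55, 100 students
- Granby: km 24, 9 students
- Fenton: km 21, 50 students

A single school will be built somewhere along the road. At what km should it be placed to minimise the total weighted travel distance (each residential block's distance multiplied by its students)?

x = 55

For a sum of weighted absolute distances on a line, the optimum is the weighted median (not the mean). Total weight W = 452; half-weight = 226.
Sort by position and accumulate weight:
  km 7 (Calder, w=120) → cum 120
  km 21 (Fenton, w=50) → cum 170
  km 24 (Granby, w=9) → cum 179
  km 39 (Holt, w=3) → cum 182
  km 55 (Denby, w=100) → cum 282  ≥ 226 → median here
  km 59 (Elwood, w=20) → cum 302
  km 65 (Ashton, w=90) → cum 392
  km 73 (Brookfield, w=60) → cum 452
Optimal location: km 55.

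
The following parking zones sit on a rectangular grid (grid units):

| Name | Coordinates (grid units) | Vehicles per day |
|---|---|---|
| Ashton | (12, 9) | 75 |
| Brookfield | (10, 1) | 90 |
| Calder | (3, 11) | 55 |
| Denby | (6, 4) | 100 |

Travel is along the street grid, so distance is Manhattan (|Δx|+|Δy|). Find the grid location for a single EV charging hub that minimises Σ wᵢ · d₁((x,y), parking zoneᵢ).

Manhattan distance separates: Σwᵢ(|x−xᵢ|+|y−yᵢ|) = Σwᵢ|x−xᵢ| + Σwᵢ|y−yᵢ|, so x and y are optimised independently as 1-D weighted medians.
Total weight W = 320; half = 160.
x-coordinate, sorted with cumulative weight:
  x=3 (Calder, w=55) cum 55
  x=6 (Denby, w=100) cum 155
  x=10 (Brookfield, w=90) cum 245  ← median
  x=12 (Ashton, w=75) cum 320
⇒ x* = 10
y-coordinate, sorted with cumulative weight:
  y=1 (Brookfield, w=90) cum 90
  y=4 (Denby, w=100) cum 190  ← median
  y=9 (Ashton, w=75) cum 265
  y=11 (Calder, w=55) cum 320
⇒ y* = 4

(10, 4)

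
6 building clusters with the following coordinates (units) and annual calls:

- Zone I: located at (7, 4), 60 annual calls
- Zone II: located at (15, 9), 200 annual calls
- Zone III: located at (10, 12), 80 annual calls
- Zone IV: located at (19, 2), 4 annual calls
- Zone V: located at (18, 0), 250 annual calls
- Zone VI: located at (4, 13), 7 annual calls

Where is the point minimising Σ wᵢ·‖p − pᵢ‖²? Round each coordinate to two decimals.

(14.68, 5.16)

The minimiser of Σwᵢ‖p−pᵢ‖² is the weighted centroid p* = (Σwᵢpᵢ)/(Σwᵢ).
Σwᵢ = 601.
Σwᵢxᵢ = 60·7 + 200·15 + 80·10 + 4·19 + 250·18 + 7·4 = 8824.
Σwᵢyᵢ = 60·4 + 200·9 + 80·12 + 4·2 + 250·0 + 7·13 = 3099.
x* = 8824/601 = 14.68, y* = 3099/601 = 5.16.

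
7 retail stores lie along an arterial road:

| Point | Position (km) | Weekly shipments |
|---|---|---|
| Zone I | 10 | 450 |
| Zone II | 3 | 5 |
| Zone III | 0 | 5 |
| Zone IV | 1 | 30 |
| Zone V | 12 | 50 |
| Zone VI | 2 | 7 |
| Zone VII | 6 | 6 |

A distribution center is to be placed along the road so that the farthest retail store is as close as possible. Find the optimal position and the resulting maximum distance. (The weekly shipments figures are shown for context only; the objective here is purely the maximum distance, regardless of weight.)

The 1-center on a line is the midpoint of the two extreme points: leftmost at 0, rightmost at 12.
Optimal location = (0 + 12)/2 = 6; maximum distance = (12 − 0)/2 = 6.

location 6, max distance 6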